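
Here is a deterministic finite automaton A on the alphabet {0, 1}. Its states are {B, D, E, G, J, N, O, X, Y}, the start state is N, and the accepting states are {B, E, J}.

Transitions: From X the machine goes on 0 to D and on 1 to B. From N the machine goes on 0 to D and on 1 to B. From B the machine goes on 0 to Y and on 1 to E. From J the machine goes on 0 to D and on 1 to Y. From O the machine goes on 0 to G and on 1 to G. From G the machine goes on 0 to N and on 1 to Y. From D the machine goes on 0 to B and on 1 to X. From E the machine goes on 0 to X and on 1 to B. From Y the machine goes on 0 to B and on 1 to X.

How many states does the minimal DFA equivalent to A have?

4

Reachable states from the start: {B,D,E,N,X,Y}. Unreachable: {G,J,O} — drop them.
Start with accepting vs non-accepting: {B,E} | {D,N,X,Y}.
Refine {D,N,X,Y} on symbol 0: members go to different blocks, giving {N,X} and {D,Y}.
Refine {B,E} on symbol 0: members go to different blocks, giving {E} and {B}.
The partition is now stable with 4 blocks: {E} | {N,X} | {D,Y} | {B}.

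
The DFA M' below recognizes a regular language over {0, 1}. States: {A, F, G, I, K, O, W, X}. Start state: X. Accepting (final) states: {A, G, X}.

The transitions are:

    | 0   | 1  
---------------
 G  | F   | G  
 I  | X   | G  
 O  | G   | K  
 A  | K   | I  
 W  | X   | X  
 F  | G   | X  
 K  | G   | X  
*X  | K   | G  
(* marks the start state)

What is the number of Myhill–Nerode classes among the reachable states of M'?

First remove the unreachable states {A,I,O,W}; 4 states remain.
Initial partition by acceptance: {G,X} | {F,K}.
The partition is now stable with 2 blocks: {G,X} | {F,K}.

2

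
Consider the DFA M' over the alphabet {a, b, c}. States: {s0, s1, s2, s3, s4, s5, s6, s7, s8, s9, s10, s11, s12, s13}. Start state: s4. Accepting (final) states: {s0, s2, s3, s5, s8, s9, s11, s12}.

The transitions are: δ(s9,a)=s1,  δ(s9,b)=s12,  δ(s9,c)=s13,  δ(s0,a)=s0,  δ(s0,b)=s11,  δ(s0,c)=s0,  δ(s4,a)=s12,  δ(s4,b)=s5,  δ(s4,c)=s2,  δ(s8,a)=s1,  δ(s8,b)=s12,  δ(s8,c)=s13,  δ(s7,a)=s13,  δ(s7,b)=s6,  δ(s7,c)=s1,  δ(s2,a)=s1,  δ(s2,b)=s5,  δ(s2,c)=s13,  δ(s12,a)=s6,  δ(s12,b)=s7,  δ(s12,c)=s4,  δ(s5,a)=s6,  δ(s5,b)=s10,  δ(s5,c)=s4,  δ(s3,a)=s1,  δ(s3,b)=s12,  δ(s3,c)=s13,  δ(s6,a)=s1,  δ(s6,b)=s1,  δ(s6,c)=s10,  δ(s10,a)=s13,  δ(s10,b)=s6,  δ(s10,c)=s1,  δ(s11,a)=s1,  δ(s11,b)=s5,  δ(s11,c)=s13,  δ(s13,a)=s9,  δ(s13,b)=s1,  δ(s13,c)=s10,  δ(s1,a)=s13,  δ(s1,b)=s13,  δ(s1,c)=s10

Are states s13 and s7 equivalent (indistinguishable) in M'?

Reachable states from the start: {s1,s2,s4,s5,s6,s7,s9,s10,s12,s13}. Unreachable: {s0,s3,s8,s11} — drop them.
Initial partition by acceptance: {s2,s5,s9,s12} | {s1,s4,s6,s7,s10,s13}.
Refine {s2,s5,s9,s12} on symbol b: members go to different blocks, giving {s2,s9} and {s5,s12}.
Refine {s1,s4,s6,s7,s10,s13} on symbol a: members go to different blocks, giving {s1,s6,s7,s10} and {s4} and {s13}.
On input a, block {s1,s6,s7,s10} splits into {s1,s7,s10} and {s6}.
On input b, block {s1,s7,s10} splits into {s7,s10} and {s1}.
The partition is now stable with 7 blocks: {s2,s9} | {s7,s10} | {s5,s12} | {s4} | {s13} | {s6} | {s1}.
s13 and s7 end up in different blocks, so they are distinguishable. For instance, the string 'a' is accepted from only s13.

No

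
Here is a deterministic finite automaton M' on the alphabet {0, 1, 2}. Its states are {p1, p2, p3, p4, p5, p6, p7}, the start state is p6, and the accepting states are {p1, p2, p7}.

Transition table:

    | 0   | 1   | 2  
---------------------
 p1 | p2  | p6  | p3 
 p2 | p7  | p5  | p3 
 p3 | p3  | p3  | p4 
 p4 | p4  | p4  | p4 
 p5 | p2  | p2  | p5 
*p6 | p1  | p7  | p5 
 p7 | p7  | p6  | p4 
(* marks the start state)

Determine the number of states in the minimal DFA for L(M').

3

P0 = {p1,p2,p7} | {p3,p4,p5,p6}.
Split {p3,p4,p5,p6} by δ(·,0) → {p3,p4} and {p5,p6}.
The partition is now stable with 3 blocks: {p1,p2,p7} | {p3,p4} | {p5,p6}.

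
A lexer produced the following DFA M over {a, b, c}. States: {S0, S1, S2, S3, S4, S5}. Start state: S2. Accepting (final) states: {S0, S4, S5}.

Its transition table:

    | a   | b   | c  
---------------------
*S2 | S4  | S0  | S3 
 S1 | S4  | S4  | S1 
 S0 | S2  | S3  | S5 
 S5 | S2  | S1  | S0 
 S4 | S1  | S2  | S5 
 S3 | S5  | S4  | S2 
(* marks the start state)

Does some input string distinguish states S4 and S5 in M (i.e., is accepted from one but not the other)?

No

Start with accepting vs non-accepting: {S0,S4,S5} | {S1,S2,S3}.
Stable partition: {S0,S4,S5} | {S1,S2,S3} — 2 equivalence classes.
S4 and S5 lie in the same block of the stable partition, so they are equivalent — no string distinguishes them.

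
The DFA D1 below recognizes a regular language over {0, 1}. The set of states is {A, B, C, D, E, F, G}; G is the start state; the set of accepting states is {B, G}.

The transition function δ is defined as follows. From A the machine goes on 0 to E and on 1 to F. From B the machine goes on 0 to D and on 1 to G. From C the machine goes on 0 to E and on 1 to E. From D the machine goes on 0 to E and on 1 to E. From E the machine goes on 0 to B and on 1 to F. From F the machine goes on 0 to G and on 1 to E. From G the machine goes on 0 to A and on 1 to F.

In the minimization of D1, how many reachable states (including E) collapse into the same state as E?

First remove the unreachable states {C}; 6 states remain.
Start with accepting vs non-accepting: {B,G} | {A,D,E,F}.
On input 1, block {B,G} splits into {B} and {G}.
Split {A,D,E,F} by δ(·,0) → {A,D} and {E} and {F}.
On input 1, block {A,D} splits into {A} and {D}.
The partition is now stable with 6 blocks: {B} | {A} | {G} | {E} | {F} | {D}.
The equivalence class containing E is {E}, of size 1.

1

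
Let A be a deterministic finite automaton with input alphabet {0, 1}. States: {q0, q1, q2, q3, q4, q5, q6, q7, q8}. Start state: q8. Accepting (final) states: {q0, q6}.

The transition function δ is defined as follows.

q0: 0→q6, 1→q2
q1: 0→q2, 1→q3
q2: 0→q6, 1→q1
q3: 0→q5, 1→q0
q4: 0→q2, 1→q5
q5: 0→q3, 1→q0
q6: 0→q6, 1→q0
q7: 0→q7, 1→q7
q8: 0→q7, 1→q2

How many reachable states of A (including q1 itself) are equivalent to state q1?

1

Reachable states from the start: {q0,q1,q2,q3,q5,q6,q7,q8}. Unreachable: {q4} — drop them.
Initial partition by acceptance: {q0,q6} | {q1,q2,q3,q5,q7,q8}.
Refine {q0,q6} on symbol 1: members go to different blocks, giving {q0} and {q6}.
Refine {q1,q2,q3,q5,q7,q8} on symbol 0: members go to different blocks, giving {q1,q3,q5,q7,q8} and {q2}.
Refine {q1,q3,q5,q7,q8} on symbol 0: members go to different blocks, giving {q3,q5,q7,q8} and {q1}.
Refine {q3,q5,q7,q8} on symbol 1: members go to different blocks, giving {q3,q5} and {q7} and {q8}.
The partition is now stable with 7 blocks: {q0} | {q3,q5} | {q6} | {q2} | {q1} | {q7} | {q8}.
The equivalence class containing q1 is {q1}, of size 1.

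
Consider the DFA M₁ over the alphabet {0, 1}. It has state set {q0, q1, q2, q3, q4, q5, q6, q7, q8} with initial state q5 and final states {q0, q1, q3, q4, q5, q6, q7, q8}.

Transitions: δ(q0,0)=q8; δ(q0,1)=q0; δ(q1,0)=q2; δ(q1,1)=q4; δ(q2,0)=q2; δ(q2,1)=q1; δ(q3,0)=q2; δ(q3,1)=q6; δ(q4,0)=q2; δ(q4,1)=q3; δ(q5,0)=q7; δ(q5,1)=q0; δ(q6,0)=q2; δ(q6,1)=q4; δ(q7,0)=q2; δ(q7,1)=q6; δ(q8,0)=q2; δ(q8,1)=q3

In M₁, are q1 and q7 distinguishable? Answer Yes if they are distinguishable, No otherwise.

All states are reachable from the start state.
Initial partition by acceptance: {q0,q1,q3,q4,q5,q6,q7,q8} | {q2}.
Refine {q0,q1,q3,q4,q5,q6,q7,q8} on symbol 0: members go to different blocks, giving {q1,q3,q4,q6,q7,q8} and {q0,q5}.
The partition is now stable with 3 blocks: {q1,q3,q4,q6,q7,q8} | {q2} | {q0,q5}.
q1 and q7 lie in the same block of the stable partition, so they are equivalent — no string distinguishes them.

No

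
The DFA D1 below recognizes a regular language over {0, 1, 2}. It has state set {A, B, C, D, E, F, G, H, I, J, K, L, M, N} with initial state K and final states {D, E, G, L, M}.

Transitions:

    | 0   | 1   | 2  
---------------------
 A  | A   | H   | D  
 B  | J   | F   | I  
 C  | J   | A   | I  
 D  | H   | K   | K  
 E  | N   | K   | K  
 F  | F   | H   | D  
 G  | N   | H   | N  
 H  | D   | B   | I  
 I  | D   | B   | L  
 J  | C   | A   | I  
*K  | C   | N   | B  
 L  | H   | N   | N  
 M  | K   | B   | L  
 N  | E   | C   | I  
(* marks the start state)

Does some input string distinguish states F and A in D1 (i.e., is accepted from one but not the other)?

No

Reachable states from the start: {A,B,C,D,E,F,H,I,J,K,L,N}. Unreachable: {G,M} — drop them.
P0 = {D,E,L} | {A,B,C,F,H,I,J,K,N}.
Refine {A,B,C,F,H,I,J,K,N} on symbol 0: members go to different blocks, giving {A,B,C,F,J,K} and {H,I,N}.
On input 1, block {D,E,L} splits into {D,E} and {L}.
Split {A,B,C,F,J,K} by δ(·,1) → {A,F,K} and {B,C,J}.
Split {A,F,K} by δ(·,0) → {A,F} and {K}.
On input 2, block {H,I,N} splits into {H,N} and {I}.
Stable partition: {D,E} | {A,F} | {H,N} | {L} | {B,C,J} | {K} | {I} — 7 equivalence classes.
F and A lie in the same block of the stable partition, so they are equivalent — no string distinguishes them.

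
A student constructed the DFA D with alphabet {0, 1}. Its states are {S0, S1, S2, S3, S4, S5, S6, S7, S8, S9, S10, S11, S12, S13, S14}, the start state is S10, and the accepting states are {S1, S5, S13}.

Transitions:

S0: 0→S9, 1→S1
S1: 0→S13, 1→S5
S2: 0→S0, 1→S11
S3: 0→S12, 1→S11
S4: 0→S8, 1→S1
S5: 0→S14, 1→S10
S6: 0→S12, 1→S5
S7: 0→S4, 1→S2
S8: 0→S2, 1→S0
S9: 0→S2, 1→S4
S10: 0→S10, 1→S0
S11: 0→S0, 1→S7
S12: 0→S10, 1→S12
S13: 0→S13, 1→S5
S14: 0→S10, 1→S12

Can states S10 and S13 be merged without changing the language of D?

States {S3,S6} cannot be reached from the start state, so discard them.
Initial partition by acceptance: {S1,S5,S13} | {S0,S2,S4,S7,S8,S9,S10,S11,S12,S14}.
On input 0, block {S1,S5,S13} splits into {S1,S13} and {S5}.
On input 1, block {S0,S2,S4,S7,S8,S9,S10,S11,S12,S14} splits into {S2,S7,S8,S9,S10,S11,S12,S14} and {S0,S4}.
On input 0, block {S2,S7,S8,S9,S10,S11,S12,S14} splits into {S8,S9,S10,S12,S14} and {S2,S7,S11}.
Split {S8,S9,S10,S12,S14} by δ(·,0) → {S10,S12,S14} and {S8,S9}.
Refine {S10,S12,S14} on symbol 1: members go to different blocks, giving {S12,S14} and {S10}.
The partition is now stable with 7 blocks: {S1,S13} | {S12,S14} | {S5} | {S0,S4} | {S2,S7,S11} | {S8,S9} | {S10}.
S10 and S13 end up in different blocks, so they are distinguishable. For instance, the string 'ε' is accepted from only S13.

No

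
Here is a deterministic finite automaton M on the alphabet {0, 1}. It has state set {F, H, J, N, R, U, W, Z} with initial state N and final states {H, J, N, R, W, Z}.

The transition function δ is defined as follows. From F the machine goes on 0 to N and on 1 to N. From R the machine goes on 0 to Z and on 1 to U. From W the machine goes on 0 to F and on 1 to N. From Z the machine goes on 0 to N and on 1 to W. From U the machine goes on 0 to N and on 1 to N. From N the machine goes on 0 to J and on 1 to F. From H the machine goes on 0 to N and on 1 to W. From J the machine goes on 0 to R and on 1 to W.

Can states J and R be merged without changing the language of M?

No

Reachable states from the start: {F,J,N,R,U,W,Z}. Unreachable: {H} — drop them.
Start with accepting vs non-accepting: {J,N,R,W,Z} | {F,U}.
Split {J,N,R,W,Z} by δ(·,0) → {J,N,R,Z} and {W}.
Refine {J,N,R,Z} on symbol 1: members go to different blocks, giving {J,Z} and {N,R}.
No further refinement is possible. Final partition (4 blocks): {J,Z} | {F,U} | {W} | {N,R}.
J and R end up in different blocks, so they are distinguishable. For instance, the string '1' is accepted from only J.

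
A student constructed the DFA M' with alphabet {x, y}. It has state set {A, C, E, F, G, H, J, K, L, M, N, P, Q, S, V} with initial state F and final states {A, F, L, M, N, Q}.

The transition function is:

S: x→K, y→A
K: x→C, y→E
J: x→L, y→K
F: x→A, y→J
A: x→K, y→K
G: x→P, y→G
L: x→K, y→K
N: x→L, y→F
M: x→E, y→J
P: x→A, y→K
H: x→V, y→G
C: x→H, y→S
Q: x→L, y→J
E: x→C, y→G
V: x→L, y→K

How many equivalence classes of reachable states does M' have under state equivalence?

First remove the unreachable states {M,N,Q}; 12 states remain.
P0 = {A,F,L} | {C,E,G,H,J,K,P,S,V}.
Split {A,F,L} by δ(·,x) → {A,L} and {F}.
On input x, block {C,E,G,H,J,K,P,S,V} splits into {C,E,G,H,K,S} and {J,P,V}.
Split {C,E,G,H,K,S} by δ(·,x) → {C,E,K,S} and {G,H}.
Split {C,E,K,S} by δ(·,x) → {E,K,S} and {C}.
Split {E,K,S} by δ(·,x) → {E,K} and {S}.
On input y, block {E,K} splits into {E} and {K}.
The partition is now stable with 8 blocks: {A,L} | {E} | {F} | {J,P,V} | {G,H} | {C} | {S} | {K}.

8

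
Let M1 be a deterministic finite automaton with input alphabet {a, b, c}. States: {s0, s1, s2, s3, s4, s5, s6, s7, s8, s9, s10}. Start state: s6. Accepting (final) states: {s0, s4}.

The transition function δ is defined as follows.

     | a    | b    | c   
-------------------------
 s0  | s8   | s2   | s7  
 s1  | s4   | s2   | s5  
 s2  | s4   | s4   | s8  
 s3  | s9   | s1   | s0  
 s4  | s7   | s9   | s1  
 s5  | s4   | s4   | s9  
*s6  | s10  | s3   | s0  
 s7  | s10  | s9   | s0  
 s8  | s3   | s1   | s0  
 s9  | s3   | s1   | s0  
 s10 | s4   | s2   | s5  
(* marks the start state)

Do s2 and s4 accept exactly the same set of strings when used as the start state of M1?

All states are reachable from the start state.
Start with accepting vs non-accepting: {s0,s4} | {s1,s2,s3,s5,s6,s7,s8,s9,s10}.
On input a, block {s1,s2,s3,s5,s6,s7,s8,s9,s10} splits into {s3,s6,s7,s8,s9} and {s1,s2,s5,s10}.
Refine {s0,s4} on symbol b: members go to different blocks, giving {s0} and {s4}.
Split {s3,s6,s7,s8,s9} by δ(·,a) → {s3,s8,s9} and {s6,s7}.
On input b, block {s1,s2,s5,s10} splits into {s1,s10} and {s2,s5}.
No further refinement is possible. Final partition (6 blocks): {s0} | {s3,s8,s9} | {s1,s10} | {s4} | {s6,s7} | {s2,s5}.
s2 and s4 end up in different blocks, so they are distinguishable. For instance, the string 'ε' is accepted from only s4.

No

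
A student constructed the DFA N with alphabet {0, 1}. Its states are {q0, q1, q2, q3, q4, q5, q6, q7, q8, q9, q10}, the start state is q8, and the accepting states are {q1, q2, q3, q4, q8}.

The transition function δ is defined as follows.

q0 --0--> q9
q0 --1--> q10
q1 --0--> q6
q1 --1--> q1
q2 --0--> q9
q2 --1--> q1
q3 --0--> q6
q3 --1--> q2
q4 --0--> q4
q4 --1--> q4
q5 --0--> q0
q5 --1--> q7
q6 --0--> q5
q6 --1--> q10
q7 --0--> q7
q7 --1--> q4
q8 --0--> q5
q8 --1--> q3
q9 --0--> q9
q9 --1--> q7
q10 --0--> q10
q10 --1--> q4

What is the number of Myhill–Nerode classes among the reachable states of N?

All states are reachable from the start state.
Start with accepting vs non-accepting: {q1,q2,q3,q4,q8} | {q0,q5,q6,q7,q9,q10}.
Refine {q1,q2,q3,q4,q8} on symbol 0: members go to different blocks, giving {q1,q2,q3,q8} and {q4}.
On input 1, block {q0,q5,q6,q7,q9,q10} splits into {q0,q5,q6,q9} and {q7,q10}.
Stable partition: {q1,q2,q3,q8} | {q0,q5,q6,q9} | {q4} | {q7,q10} — 4 equivalence classes.

4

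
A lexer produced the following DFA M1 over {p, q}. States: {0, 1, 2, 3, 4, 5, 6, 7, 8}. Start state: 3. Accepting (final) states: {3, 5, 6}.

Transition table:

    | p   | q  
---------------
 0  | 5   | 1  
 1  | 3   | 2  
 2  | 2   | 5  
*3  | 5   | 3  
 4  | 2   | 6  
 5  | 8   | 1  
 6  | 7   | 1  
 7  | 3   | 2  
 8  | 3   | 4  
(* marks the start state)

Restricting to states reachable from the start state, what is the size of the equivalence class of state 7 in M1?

States {0} cannot be reached from the start state, so discard them.
P0 = {3,5,6} | {1,2,4,7,8}.
Split {3,5,6} by δ(·,p) → {5,6} and {3}.
Refine {1,2,4,7,8} on symbol p: members go to different blocks, giving {1,7,8} and {2,4}.
The partition is now stable with 4 blocks: {5,6} | {1,7,8} | {3} | {2,4}.
The equivalence class containing 7 is {1,7,8}, of size 3.

3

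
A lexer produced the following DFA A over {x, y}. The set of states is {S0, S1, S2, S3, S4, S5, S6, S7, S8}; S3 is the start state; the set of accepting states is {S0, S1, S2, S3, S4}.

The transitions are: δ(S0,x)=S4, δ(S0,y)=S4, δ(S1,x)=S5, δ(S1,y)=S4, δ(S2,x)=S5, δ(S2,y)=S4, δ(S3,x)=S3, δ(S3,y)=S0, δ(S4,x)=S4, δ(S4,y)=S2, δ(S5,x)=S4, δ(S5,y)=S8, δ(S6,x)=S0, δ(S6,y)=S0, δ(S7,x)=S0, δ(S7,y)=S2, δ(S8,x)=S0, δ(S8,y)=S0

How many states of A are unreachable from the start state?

Starting at S3 and following transitions, the reachable set is {S0, S2, S3, S4, S5, S8}. That leaves S1, S6, S7 unreachable — 3 in total.

3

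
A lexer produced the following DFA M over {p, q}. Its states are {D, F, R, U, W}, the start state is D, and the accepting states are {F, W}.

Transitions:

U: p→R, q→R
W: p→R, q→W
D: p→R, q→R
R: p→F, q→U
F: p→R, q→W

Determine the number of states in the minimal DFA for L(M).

3

Initial partition by acceptance: {F,W} | {D,R,U}.
On input p, block {D,R,U} splits into {D,U} and {R}.
Stable partition: {F,W} | {D,U} | {R} — 3 equivalence classes.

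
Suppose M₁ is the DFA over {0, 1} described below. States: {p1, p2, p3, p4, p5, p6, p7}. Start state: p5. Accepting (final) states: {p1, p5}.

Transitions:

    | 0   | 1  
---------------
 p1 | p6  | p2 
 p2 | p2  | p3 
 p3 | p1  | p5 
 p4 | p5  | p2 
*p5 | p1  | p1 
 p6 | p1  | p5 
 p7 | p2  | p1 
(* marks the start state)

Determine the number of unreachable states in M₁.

BFS from p5 reaches {p1, p2, p3, p5, p6}; the 2 state(s) p4, p7 are never visited.

2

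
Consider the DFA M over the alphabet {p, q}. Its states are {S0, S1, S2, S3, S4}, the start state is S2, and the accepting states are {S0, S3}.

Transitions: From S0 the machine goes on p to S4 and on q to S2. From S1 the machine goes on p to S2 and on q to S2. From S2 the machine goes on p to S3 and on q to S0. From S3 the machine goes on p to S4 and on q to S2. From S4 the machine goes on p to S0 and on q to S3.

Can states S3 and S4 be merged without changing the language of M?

No

Reachable states from the start: {S0,S2,S3,S4}. Unreachable: {S1} — drop them.
Initial partition by acceptance: {S0,S3} | {S2,S4}.
The partition is now stable with 2 blocks: {S0,S3} | {S2,S4}.
S3 and S4 end up in different blocks, so they are distinguishable. For instance, the string 'ε' is accepted from only S3.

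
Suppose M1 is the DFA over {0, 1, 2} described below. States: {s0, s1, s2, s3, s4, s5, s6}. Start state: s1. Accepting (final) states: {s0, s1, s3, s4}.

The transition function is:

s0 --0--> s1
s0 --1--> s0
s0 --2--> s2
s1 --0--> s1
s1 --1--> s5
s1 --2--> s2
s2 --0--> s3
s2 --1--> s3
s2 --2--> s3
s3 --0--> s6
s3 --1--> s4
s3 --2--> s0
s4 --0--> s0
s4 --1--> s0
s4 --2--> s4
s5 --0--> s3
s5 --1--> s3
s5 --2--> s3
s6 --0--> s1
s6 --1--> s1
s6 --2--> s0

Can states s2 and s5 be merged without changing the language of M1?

Every state is reachable, so we keep all 7.
Initial partition by acceptance: {s0,s1,s3,s4} | {s2,s5,s6}.
Split {s0,s1,s3,s4} by δ(·,0) → {s0,s1,s4} and {s3}.
Split {s0,s1,s4} by δ(·,1) → {s0,s4} and {s1}.
Refine {s0,s4} on symbol 0: members go to different blocks, giving {s0} and {s4}.
Refine {s2,s5,s6} on symbol 0: members go to different blocks, giving {s2,s5} and {s6}.
No further refinement is possible. Final partition (6 blocks): {s0} | {s2,s5} | {s3} | {s1} | {s4} | {s6}.
s2 and s5 lie in the same block of the stable partition, so they are equivalent — no string distinguishes them.

Yes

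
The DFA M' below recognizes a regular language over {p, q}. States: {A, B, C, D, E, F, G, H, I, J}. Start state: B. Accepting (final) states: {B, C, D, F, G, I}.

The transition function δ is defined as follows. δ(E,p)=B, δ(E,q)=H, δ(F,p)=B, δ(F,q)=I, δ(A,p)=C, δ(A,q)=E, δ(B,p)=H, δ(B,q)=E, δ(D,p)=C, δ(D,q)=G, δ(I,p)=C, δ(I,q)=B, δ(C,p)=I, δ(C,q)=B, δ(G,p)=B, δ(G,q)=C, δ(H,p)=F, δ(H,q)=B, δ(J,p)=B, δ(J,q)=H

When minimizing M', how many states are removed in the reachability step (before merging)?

Starting at B and following transitions, the reachable set is {B, C, E, F, H, I}. That leaves A, D, G, J unreachable — 4 in total.

4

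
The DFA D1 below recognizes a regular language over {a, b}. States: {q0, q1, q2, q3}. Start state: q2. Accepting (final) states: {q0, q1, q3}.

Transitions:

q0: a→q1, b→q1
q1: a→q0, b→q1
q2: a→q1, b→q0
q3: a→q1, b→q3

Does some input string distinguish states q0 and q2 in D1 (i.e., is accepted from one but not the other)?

States {q3} cannot be reached from the start state, so discard them.
Initial partition by acceptance: {q0,q1} | {q2}.
Stable partition: {q0,q1} | {q2} — 2 equivalence classes.
q0 and q2 end up in different blocks, so they are distinguishable. For instance, the string 'ε' is accepted from only q0.

Yes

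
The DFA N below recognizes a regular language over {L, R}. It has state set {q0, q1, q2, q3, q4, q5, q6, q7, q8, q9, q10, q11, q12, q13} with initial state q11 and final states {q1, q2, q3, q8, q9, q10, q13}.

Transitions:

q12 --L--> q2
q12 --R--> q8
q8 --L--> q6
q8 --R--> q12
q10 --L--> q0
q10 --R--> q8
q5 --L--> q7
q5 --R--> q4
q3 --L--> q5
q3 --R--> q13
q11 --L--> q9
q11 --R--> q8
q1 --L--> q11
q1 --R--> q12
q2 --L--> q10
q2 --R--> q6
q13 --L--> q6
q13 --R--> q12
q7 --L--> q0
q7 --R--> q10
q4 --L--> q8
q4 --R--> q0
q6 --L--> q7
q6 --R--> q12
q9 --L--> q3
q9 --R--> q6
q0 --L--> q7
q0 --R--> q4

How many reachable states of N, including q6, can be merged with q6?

Reachable states from the start: {q0,q2,q3,q4,q5,q6,q7,q8,q9,q10,q11,q12,q13}. Unreachable: {q1} — drop them.
P0 = {q2,q3,q8,q9,q10,q13} | {q0,q4,q5,q6,q7,q11,q12}.
Refine {q2,q3,q8,q9,q10,q13} on symbol L: members go to different blocks, giving {q3,q8,q10,q13} and {q2,q9}.
Refine {q3,q8,q10,q13} on symbol R: members go to different blocks, giving {q3,q10} and {q8,q13}.
Refine {q0,q4,q5,q6,q7,q11,q12} on symbol L: members go to different blocks, giving {q0,q5,q6,q7} and {q11,q12} and {q4}.
On input R, block {q0,q5,q6,q7} splits into {q0,q5} and {q6} and {q7}.
The partition is now stable with 8 blocks: {q3,q10} | {q0,q5} | {q2,q9} | {q8,q13} | {q11,q12} | {q4} | {q6} | {q7}.
State q6 belongs to the block {q6}, which has 1 states.

1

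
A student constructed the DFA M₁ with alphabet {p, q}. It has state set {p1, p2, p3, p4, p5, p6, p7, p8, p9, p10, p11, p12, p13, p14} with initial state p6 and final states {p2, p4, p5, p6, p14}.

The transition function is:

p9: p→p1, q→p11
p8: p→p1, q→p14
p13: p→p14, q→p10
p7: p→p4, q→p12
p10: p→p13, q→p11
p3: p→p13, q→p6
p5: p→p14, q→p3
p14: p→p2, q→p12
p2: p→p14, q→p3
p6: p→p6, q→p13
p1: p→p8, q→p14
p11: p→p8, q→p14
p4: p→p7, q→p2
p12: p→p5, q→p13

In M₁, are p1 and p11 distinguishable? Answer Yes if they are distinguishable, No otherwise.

States {p4,p7,p9} cannot be reached from the start state, so discard them.
Initial partition by acceptance: {p2,p5,p6,p14} | {p1,p3,p8,p10,p11,p12,p13}.
Refine {p1,p3,p8,p10,p11,p12,p13} on symbol p: members go to different blocks, giving {p1,p3,p8,p10,p11} and {p12,p13}.
Split {p2,p5,p6,p14} by δ(·,q) → {p2,p5} and {p6,p14}.
On input p, block {p1,p3,p8,p10,p11} splits into {p1,p8,p11} and {p3,p10}.
Split {p12,p13} by δ(·,p) → {p12} and {p13}.
Refine {p6,p14} on symbol p: members go to different blocks, giving {p6} and {p14}.
On input q, block {p3,p10} splits into {p3} and {p10}.
Stable partition: {p2,p5} | {p1,p8,p11} | {p12} | {p6} | {p3} | {p13} | {p14} | {p10} — 8 equivalence classes.
p1 and p11 lie in the same block of the stable partition, so they are equivalent — no string distinguishes them.

No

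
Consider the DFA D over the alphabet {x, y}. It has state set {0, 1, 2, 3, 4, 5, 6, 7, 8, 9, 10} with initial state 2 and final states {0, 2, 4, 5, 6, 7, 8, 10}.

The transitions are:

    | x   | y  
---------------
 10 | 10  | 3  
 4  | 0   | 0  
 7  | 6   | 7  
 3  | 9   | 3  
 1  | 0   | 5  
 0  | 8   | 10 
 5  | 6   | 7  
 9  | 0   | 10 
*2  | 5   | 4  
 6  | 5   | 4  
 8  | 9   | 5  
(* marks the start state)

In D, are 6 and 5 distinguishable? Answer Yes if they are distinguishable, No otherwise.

First remove the unreachable states {1}; 10 states remain.
P0 = {0,2,4,5,6,7,8,10} | {3,9}.
Split {0,2,4,5,6,7,8,10} by δ(·,x) → {0,2,4,5,6,7,10} and {8}.
Split {0,2,4,5,6,7,10} by δ(·,x) → {2,4,5,6,7,10} and {0}.
On input x, block {2,4,5,6,7,10} splits into {2,5,6,7,10} and {4}.
Refine {2,5,6,7,10} on symbol y: members go to different blocks, giving {2,6} and {5,7} and {10}.
On input x, block {3,9} splits into {3} and {9}.
No further refinement is possible. Final partition (8 blocks): {2,6} | {3} | {8} | {0} | {4} | {5,7} | {10} | {9}.
6 and 5 end up in different blocks, so they are distinguishable. For instance, the string 'yxxx' is accepted from only 5.

Yes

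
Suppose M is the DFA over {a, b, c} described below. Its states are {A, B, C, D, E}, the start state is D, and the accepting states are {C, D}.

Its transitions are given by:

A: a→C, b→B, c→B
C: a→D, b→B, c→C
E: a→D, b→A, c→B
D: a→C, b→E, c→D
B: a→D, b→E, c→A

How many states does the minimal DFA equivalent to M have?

All states are reachable from the start state.
Initial partition by acceptance: {C,D} | {A,B,E}.
The partition is now stable with 2 blocks: {C,D} | {A,B,E}.

2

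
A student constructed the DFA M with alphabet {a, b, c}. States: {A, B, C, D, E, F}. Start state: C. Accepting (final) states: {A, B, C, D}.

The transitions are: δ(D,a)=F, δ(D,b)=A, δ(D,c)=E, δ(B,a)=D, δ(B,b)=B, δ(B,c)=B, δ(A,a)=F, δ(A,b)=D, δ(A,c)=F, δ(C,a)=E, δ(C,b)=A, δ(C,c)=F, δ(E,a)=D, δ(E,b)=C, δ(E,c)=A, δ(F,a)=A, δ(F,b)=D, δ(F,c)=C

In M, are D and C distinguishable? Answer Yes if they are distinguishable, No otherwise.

States {B} cannot be reached from the start state, so discard them.
Initial partition by acceptance: {A,C,D} | {E,F}.
No further refinement is possible. Final partition (2 blocks): {A,C,D} | {E,F}.
D and C lie in the same block of the stable partition, so they are equivalent — no string distinguishes them.

No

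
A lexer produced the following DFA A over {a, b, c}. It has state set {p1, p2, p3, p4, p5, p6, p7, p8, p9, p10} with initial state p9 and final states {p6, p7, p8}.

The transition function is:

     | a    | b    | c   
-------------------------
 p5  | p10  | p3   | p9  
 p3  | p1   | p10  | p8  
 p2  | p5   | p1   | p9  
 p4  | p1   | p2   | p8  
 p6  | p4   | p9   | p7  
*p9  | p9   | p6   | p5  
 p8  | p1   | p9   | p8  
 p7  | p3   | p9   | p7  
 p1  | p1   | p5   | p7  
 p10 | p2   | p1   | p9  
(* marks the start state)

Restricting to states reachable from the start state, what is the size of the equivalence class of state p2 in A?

3

P0 = {p6,p7,p8} | {p1,p2,p3,p4,p5,p9,p10}.
Split {p1,p2,p3,p4,p5,p9,p10} by δ(·,b) → {p1,p2,p3,p4,p5,p10} and {p9}.
On input c, block {p1,p2,p3,p4,p5,p10} splits into {p1,p3,p4} and {p2,p5,p10}.
No further refinement is possible. Final partition (4 blocks): {p6,p7,p8} | {p1,p3,p4} | {p9} | {p2,p5,p10}.
State p2 belongs to the block {p2,p5,p10}, which has 3 states.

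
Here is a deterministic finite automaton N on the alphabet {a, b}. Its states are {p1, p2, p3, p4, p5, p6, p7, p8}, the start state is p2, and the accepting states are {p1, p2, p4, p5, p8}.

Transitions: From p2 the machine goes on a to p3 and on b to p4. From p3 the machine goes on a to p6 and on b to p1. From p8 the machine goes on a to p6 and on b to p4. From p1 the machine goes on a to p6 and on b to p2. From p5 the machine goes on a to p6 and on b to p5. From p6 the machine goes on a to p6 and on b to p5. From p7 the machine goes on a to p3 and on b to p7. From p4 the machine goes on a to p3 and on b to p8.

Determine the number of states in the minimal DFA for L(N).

States {p7} cannot be reached from the start state, so discard them.
Start with accepting vs non-accepting: {p1,p2,p4,p5,p8} | {p3,p6}.
The partition is now stable with 2 blocks: {p1,p2,p4,p5,p8} | {p3,p6}.

2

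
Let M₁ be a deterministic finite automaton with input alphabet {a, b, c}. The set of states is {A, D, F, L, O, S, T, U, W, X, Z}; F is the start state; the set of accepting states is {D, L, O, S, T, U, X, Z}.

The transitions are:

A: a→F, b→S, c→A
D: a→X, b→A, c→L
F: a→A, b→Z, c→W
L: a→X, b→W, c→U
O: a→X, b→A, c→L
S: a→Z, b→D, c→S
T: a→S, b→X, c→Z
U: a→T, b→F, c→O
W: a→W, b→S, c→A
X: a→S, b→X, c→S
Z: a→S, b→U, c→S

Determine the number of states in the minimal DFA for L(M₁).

4

All states are reachable from the start state.
Start with accepting vs non-accepting: {D,L,O,S,T,U,X,Z} | {A,F,W}.
Split {D,L,O,S,T,U,X,Z} by δ(·,b) → {S,T,X,Z} and {D,L,O,U}.
Split {S,T,X,Z} by δ(·,b) → {T,X} and {S,Z}.
The partition is now stable with 4 blocks: {T,X} | {A,F,W} | {D,L,O,U} | {S,Z}.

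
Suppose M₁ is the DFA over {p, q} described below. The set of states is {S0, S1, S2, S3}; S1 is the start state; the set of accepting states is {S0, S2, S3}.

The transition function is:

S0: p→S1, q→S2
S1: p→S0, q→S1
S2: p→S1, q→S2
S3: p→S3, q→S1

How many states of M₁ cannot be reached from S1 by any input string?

1

BFS from S1 reaches {S0, S1, S2}; the 1 state(s) S3 are never visited.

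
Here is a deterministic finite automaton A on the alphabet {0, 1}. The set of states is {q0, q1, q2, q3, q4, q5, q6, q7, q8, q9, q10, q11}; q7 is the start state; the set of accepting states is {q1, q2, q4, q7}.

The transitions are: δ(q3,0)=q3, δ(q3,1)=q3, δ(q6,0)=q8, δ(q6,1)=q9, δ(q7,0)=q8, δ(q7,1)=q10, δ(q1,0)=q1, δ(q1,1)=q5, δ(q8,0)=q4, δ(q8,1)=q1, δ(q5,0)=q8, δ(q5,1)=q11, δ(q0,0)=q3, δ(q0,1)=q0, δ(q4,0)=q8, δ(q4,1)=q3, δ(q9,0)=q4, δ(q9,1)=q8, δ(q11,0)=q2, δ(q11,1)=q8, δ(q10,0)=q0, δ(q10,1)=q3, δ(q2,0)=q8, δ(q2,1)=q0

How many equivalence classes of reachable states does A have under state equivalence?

6

First remove the unreachable states {q6,q9}; 10 states remain.
Initial partition by acceptance: {q1,q2,q4,q7} | {q0,q3,q5,q8,q10,q11}.
Refine {q1,q2,q4,q7} on symbol 0: members go to different blocks, giving {q2,q4,q7} and {q1}.
Split {q0,q3,q5,q8,q10,q11} by δ(·,0) → {q0,q3,q5,q10} and {q8,q11}.
Split {q0,q3,q5,q10} by δ(·,0) → {q0,q3,q10} and {q5}.
Refine {q8,q11} on symbol 1: members go to different blocks, giving {q8} and {q11}.
Stable partition: {q2,q4,q7} | {q0,q3,q10} | {q1} | {q8} | {q5} | {q11} — 6 equivalence classes.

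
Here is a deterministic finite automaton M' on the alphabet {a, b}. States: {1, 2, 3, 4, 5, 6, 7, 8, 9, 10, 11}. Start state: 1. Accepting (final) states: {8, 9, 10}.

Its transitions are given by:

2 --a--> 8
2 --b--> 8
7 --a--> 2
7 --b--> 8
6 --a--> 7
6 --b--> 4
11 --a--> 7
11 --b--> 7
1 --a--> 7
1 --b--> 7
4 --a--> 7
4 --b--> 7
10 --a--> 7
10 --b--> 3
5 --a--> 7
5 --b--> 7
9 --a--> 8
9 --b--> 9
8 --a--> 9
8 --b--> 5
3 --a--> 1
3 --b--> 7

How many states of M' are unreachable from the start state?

Starting at 1 and following transitions, the reachable set is {1, 2, 5, 7, 8, 9}. That leaves 3, 4, 6, 10, 11 unreachable — 5 in total.

5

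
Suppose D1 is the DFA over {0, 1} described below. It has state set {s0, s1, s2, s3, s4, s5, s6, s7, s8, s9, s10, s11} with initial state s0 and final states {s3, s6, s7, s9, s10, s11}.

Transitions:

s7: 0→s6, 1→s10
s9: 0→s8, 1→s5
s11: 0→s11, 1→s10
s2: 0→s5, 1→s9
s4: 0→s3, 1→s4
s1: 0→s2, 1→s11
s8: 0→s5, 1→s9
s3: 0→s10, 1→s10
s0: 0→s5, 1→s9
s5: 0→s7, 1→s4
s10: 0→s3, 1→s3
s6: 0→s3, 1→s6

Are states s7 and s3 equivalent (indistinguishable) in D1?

Reachable states from the start: {s0,s3,s4,s5,s6,s7,s8,s9,s10}. Unreachable: {s1,s2,s11} — drop them.
P0 = {s3,s6,s7,s9,s10} | {s0,s4,s5,s8}.
On input 0, block {s3,s6,s7,s9,s10} splits into {s3,s6,s7,s10} and {s9}.
Refine {s0,s4,s5,s8} on symbol 0: members go to different blocks, giving {s0,s8} and {s4,s5}.
No further refinement is possible. Final partition (4 blocks): {s3,s6,s7,s10} | {s0,s8} | {s9} | {s4,s5}.
s7 and s3 lie in the same block of the stable partition, so they are equivalent — no string distinguishes them.

Yes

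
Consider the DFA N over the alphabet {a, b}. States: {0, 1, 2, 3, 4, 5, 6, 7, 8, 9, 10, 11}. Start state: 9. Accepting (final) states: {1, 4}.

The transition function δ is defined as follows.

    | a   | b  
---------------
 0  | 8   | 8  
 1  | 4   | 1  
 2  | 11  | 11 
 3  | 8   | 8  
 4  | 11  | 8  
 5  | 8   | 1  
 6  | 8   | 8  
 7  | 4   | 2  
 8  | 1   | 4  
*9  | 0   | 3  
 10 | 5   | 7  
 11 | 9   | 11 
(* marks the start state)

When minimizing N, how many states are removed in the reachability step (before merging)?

5

BFS from 9 reaches {0, 1, 3, 4, 8, 9, 11}; the 5 state(s) 2, 5, 6, 7, 10 are never visited.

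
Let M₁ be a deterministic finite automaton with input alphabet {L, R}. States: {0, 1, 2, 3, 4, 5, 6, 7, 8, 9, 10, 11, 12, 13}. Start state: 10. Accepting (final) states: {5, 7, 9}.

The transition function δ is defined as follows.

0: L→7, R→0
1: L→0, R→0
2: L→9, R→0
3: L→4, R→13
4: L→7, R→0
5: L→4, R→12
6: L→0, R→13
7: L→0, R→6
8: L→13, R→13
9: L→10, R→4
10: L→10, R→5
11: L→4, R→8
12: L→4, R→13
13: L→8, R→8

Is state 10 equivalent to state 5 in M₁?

No

First remove the unreachable states {1,2,3,9,11}; 9 states remain.
Initial partition by acceptance: {5,7} | {0,4,6,8,10,12,13}.
Split {0,4,6,8,10,12,13} by δ(·,L) → {6,8,10,12,13} and {0,4}.
Split {6,8,10,12,13} by δ(·,L) → {8,10,13} and {6,12}.
Refine {8,10,13} on symbol R: members go to different blocks, giving {8,13} and {10}.
Stable partition: {5,7} | {8,13} | {0,4} | {6,12} | {10} — 5 equivalence classes.
10 and 5 end up in different blocks, so they are distinguishable. For instance, the string 'ε' is accepted from only 5.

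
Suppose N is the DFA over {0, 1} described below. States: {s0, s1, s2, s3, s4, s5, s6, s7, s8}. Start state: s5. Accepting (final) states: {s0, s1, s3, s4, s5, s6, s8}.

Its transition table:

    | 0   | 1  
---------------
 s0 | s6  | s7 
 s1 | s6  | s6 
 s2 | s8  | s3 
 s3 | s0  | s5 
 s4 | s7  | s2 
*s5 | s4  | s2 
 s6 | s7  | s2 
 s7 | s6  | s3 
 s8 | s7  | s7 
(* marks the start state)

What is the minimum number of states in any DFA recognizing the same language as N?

First remove the unreachable states {s1}; 8 states remain.
Start with accepting vs non-accepting: {s0,s3,s4,s5,s6,s8} | {s2,s7}.
Refine {s0,s3,s4,s5,s6,s8} on symbol 0: members go to different blocks, giving {s0,s3,s5} and {s4,s6,s8}.
On input 0, block {s0,s3,s5} splits into {s0,s5} and {s3}.
The partition is now stable with 4 blocks: {s0,s5} | {s2,s7} | {s4,s6,s8} | {s3}.

4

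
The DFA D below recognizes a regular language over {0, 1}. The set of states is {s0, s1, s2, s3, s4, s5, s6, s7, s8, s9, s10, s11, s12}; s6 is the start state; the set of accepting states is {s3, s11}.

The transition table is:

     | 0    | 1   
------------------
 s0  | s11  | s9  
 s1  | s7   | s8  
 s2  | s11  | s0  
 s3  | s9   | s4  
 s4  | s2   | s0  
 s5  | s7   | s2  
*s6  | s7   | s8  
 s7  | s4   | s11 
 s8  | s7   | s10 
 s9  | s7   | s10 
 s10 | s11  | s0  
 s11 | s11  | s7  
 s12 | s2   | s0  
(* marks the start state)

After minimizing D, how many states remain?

7

Reachable states from the start: {s0,s2,s4,s6,s7,s8,s9,s10,s11}. Unreachable: {s1,s3,s5,s12} — drop them.
Start with accepting vs non-accepting: {s11} | {s0,s2,s4,s6,s7,s8,s9,s10}.
On input 0, block {s0,s2,s4,s6,s7,s8,s9,s10} splits into {s4,s6,s7,s8,s9} and {s0,s2,s10}.
Refine {s4,s6,s7,s8,s9} on symbol 0: members go to different blocks, giving {s6,s7,s8,s9} and {s4}.
On input 0, block {s6,s7,s8,s9} splits into {s6,s8,s9} and {s7}.
Refine {s6,s8,s9} on symbol 1: members go to different blocks, giving {s8,s9} and {s6}.
On input 1, block {s0,s2,s10} splits into {s2,s10} and {s0}.
No further refinement is possible. Final partition (7 blocks): {s11} | {s8,s9} | {s2,s10} | {s4} | {s7} | {s6} | {s0}.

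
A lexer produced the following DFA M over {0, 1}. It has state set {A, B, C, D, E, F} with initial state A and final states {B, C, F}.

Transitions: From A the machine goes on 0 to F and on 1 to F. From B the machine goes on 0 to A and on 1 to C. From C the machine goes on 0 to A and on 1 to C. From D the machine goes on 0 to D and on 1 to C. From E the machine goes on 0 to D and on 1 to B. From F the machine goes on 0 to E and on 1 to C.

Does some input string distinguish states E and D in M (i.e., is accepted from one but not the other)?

Every state is reachable, so we keep all 6.
Initial partition by acceptance: {B,C,F} | {A,D,E}.
Refine {A,D,E} on symbol 0: members go to different blocks, giving {D,E} and {A}.
Refine {B,C,F} on symbol 0: members go to different blocks, giving {B,C} and {F}.
No further refinement is possible. Final partition (4 blocks): {B,C} | {D,E} | {A} | {F}.
E and D lie in the same block of the stable partition, so they are equivalent — no string distinguishes them.

No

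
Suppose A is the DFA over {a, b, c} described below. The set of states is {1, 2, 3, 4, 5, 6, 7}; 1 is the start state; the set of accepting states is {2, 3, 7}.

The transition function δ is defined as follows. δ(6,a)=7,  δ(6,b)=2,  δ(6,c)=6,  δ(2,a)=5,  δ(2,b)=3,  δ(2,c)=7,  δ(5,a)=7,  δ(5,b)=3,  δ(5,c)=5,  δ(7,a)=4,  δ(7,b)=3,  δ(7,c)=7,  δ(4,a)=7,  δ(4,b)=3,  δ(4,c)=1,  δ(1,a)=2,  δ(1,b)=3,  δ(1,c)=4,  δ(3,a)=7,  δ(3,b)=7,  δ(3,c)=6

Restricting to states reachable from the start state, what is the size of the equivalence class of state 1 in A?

3

Every state is reachable, so we keep all 7.
Initial partition by acceptance: {2,3,7} | {1,4,5,6}.
Split {2,3,7} by δ(·,a) → {2,7} and {3}.
Split {1,4,5,6} by δ(·,b) → {1,4,5} and {6}.
The partition is now stable with 4 blocks: {2,7} | {1,4,5} | {3} | {6}.
State 1 belongs to the block {1,4,5}, which has 3 states.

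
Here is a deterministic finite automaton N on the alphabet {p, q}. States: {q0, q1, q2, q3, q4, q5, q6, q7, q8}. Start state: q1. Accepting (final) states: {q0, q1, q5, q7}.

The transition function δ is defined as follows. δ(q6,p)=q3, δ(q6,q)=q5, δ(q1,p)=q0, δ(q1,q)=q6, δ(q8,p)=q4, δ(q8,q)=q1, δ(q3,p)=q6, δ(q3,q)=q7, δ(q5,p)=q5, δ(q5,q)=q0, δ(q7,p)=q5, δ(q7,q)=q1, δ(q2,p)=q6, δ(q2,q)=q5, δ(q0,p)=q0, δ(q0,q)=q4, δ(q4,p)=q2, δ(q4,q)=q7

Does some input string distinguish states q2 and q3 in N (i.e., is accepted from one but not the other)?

States {q8} cannot be reached from the start state, so discard them.
Start with accepting vs non-accepting: {q0,q1,q5,q7} | {q2,q3,q4,q6}.
Refine {q0,q1,q5,q7} on symbol q: members go to different blocks, giving {q0,q1} and {q5,q7}.
No further refinement is possible. Final partition (3 blocks): {q0,q1} | {q2,q3,q4,q6} | {q5,q7}.
q2 and q3 lie in the same block of the stable partition, so they are equivalent — no string distinguishes them.

No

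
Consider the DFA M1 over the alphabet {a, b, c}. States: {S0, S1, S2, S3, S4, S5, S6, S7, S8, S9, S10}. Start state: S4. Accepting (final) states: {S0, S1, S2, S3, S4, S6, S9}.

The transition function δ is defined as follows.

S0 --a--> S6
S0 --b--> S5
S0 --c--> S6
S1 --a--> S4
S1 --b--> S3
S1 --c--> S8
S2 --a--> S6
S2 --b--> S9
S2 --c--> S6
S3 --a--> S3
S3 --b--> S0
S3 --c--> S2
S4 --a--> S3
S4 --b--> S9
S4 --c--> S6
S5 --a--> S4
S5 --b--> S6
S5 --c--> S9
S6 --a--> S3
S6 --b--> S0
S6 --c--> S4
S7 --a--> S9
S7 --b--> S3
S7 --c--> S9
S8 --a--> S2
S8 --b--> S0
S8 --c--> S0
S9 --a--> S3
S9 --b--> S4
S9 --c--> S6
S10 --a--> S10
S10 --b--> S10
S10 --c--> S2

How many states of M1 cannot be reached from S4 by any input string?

No path from S4 leads to S1, S7, S8, S10; the other 7 states are all reachable.

4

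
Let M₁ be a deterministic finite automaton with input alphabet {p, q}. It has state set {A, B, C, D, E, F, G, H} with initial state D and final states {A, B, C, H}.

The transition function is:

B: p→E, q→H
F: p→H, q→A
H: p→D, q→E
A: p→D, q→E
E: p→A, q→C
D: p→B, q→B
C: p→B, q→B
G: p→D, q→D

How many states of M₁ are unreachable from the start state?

BFS from D reaches {A, B, C, D, E, H}; the 2 state(s) F, G are never visited.

2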